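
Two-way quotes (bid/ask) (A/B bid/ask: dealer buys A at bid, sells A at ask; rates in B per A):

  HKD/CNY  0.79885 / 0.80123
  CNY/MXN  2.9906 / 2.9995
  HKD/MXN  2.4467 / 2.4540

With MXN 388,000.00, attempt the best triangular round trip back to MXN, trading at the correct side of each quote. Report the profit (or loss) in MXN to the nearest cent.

Net profit: MXN 7,008.44

Best loop MXN → CNY → HKD → MXN:
MXN 388,000.00 ÷ 2.9995 (buy CNY at ask) = CNY 129,354.89
CNY 129,354.89 ÷ 0.80123 (buy HKD at ask) = HKD 161,445.39
HKD 161,445.39 × 2.4467 (sell HKD at bid) = MXN 395,008.44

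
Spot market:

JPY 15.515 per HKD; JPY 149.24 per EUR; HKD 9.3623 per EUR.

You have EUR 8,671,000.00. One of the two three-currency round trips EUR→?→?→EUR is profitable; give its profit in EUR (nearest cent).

Profit: EUR 237,818.14

Profitable loop is EUR → JPY → HKD → EUR:
EUR 8,671,000.00 × 149.24 = JPY 1,294,060,040
JPY 1,294,060,040 ÷ 15.515 = HKD 83,407,028.04
HKD 83,407,028.04 ÷ 9.3623 = EUR 8,908,818.14
Profit = EUR 8,908,818.14 − EUR 8,671,000.00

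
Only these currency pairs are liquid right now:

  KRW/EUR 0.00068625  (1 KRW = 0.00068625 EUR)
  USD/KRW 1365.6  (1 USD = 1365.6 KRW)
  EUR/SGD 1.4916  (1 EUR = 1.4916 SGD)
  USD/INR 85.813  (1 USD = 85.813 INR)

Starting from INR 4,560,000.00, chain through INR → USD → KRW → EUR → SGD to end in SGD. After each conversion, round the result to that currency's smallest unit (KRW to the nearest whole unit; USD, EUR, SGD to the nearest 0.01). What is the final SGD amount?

SGD 74,279.67

INR 4,560,000.00 ÷ 85.813 = USD 53,138.80
USD 53,138.80 × 1365.6 = KRW 72,566,345
KRW 72,566,345 × 0.00068625 = EUR 49,798.65
EUR 49,798.65 × 1.4916 = SGD 74,279.67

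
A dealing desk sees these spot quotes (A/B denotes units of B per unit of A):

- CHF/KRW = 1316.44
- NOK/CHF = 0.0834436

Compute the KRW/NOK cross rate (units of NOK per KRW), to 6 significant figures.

KRW/NOK = 0.00910345

1 KRW ÷ 1316.44 = 0.000759624 CHF
0.000759624 CHF ÷ 0.0834436 = 0.00910345 NOK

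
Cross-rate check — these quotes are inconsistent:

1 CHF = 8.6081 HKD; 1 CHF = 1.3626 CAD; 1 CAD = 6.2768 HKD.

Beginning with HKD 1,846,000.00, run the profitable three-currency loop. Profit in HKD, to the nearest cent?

Profit: HKD 11,942.74

Profitable loop is HKD → CAD → CHF → HKD:
HKD 1,846,000.00 ÷ 6.2768 = CAD 294,098.90
CAD 294,098.90 ÷ 1.3626 = CHF 215,836.57
CHF 215,836.57 × 8.6081 = HKD 1,857,942.74
Profit = HKD 1,857,942.74 − HKD 1,846,000.00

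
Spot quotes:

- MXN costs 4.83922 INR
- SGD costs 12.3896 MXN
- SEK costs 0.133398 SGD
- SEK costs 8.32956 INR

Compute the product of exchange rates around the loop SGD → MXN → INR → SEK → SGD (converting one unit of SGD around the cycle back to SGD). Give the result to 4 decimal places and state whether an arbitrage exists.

0.9602 (arbitrage exists)

Around SGD → MXN → INR → SEK → SGD: 1 × 12.3896 × 4.83922 ÷ 8.32956 × 0.133398 = 0.960196
Product < 1; profitable direction is SGD → SEK → INR → MXN → SGD.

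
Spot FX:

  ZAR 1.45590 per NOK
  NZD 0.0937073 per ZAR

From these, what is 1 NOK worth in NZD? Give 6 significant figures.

1 NOK × 1.45590 = 1.4559 ZAR
1.4559 ZAR × 0.0937073 = 0.136428 NZD

NOK/NZD = 0.136428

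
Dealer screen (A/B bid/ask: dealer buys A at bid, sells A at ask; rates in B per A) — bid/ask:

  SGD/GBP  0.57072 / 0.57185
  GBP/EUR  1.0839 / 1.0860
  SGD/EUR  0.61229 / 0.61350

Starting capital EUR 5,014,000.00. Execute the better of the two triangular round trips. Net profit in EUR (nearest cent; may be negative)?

Net profit: EUR 41,709.03

Best loop EUR → SGD → GBP → EUR:
EUR 5,014,000.00 ÷ 0.61350 (buy SGD at ask) = SGD 8,172,779.14
SGD 8,172,779.14 × 0.57072 (sell SGD at bid) = GBP 4,664,368.51
GBP 4,664,368.51 × 1.0839 (sell GBP at bid) = EUR 5,055,709.03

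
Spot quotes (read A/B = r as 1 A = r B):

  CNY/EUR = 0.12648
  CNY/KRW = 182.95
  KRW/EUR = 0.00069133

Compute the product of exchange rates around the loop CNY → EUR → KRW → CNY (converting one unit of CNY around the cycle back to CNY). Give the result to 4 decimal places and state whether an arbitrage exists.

Around CNY → EUR → KRW → CNY: 1 × 0.12648 ÷ 0.00069133 ÷ 182.95 = 1.000009
Product ≈ 1 (deviation 0.001%, within rounding noise).

1.0000 (no arbitrage)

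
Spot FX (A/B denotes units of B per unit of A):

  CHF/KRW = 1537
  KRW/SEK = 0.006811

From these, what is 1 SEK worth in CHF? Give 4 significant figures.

1 SEK ÷ 0.006811 = 146.821 KRW
146.821 KRW ÷ 1537 = 0.0955246 CHF

SEK/CHF = 0.09552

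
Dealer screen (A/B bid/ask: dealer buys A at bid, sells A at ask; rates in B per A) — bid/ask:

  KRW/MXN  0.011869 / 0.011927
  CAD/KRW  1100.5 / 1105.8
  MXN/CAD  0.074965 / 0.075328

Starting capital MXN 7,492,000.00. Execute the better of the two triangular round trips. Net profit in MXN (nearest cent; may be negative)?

Best loop MXN → KRW → CAD → MXN:
MXN 7,492,000.00 ÷ 0.011927 (buy KRW at ask) = KRW 628,154,607
KRW 628,154,607 ÷ 1105.8 (buy CAD at ask) = CAD 568,054.45
CAD 568,054.45 ÷ 0.075328 (buy MXN at ask) = MXN 7,541,079.63

Net profit: MXN 49,079.63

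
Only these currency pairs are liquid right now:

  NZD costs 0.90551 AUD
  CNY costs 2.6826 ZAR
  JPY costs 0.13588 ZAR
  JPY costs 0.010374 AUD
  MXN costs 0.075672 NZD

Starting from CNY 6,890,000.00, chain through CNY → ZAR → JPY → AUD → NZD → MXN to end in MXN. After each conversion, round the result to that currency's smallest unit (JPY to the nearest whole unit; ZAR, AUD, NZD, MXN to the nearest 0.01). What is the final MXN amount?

CNY 6,890,000.00 × 2.6826 = ZAR 18,483,114.00
ZAR 18,483,114.00 ÷ 0.13588 = JPY 136,025,272
JPY 136,025,272 × 0.010374 = AUD 1,411,126.17
AUD 1,411,126.17 ÷ 0.90551 = NZD 1,558,377.23
NZD 1,558,377.23 ÷ 0.075672 = MXN 20,593,842.24

MXN 20,593,842.24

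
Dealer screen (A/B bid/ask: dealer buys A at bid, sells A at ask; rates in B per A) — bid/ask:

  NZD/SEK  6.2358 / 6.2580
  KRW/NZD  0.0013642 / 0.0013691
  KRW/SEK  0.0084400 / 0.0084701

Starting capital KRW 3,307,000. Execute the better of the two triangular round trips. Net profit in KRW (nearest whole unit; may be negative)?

Net profit: KRW 14,359

Best loop KRW → NZD → SEK → KRW:
KRW 3,307,000 × 0.0013642 (sell KRW at bid) = NZD 4,511.41
NZD 4,511.41 × 6.2358 (sell NZD at bid) = SEK 28,132.25
SEK 28,132.25 ÷ 0.0084701 (buy KRW at ask) = KRW 3,321,359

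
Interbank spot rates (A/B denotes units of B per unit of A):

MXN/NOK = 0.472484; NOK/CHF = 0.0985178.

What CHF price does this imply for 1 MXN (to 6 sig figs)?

MXN/CHF = 0.0465481

1 MXN × 0.472484 = 0.472484 NOK
0.472484 NOK × 0.0985178 = 0.0465481 CHF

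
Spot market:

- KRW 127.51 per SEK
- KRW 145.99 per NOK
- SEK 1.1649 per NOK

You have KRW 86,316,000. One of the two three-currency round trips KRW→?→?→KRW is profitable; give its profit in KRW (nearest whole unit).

Profitable loop is KRW → NOK → SEK → KRW:
KRW 86,316,000 ÷ 145.99 = NOK 591,245.98
NOK 591,245.98 × 1.1649 = SEK 688,742.44
SEK 688,742.44 × 127.51 = KRW 87,821,548
Profit = KRW 87,821,548 − KRW 86,316,000

Profit: KRW 1,505,548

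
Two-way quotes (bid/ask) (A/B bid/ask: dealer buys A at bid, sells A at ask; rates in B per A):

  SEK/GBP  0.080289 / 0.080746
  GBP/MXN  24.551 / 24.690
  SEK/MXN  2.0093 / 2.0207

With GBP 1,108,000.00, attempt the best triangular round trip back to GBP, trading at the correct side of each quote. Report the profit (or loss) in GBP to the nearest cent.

Best loop GBP → SEK → MXN → GBP:
GBP 1,108,000.00 ÷ 0.080746 (buy SEK at ask) = SEK 13,722,041.96
SEK 13,722,041.96 × 2.0093 (sell SEK at bid) = MXN 27,571,698.91
MXN 27,571,698.91 ÷ 24.690 (buy GBP at ask) = GBP 1,116,715.23

Net profit: GBP 8,715.23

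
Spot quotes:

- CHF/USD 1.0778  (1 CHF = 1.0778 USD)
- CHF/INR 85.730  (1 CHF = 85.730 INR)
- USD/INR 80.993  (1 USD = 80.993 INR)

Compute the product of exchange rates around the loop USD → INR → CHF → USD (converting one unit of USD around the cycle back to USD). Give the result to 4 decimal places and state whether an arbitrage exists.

Around USD → INR → CHF → USD: 1 × 80.993 ÷ 85.730 × 1.0778 = 1.018246
Product > 1; profitable direction is USD → INR → CHF → USD.

1.0182 (arbitrage exists)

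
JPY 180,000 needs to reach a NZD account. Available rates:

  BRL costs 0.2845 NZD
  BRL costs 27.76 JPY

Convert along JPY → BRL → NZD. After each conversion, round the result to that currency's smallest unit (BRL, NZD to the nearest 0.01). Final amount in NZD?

JPY 180,000 ÷ 27.76 = BRL 6,484.15
BRL 6,484.15 × 0.2845 = NZD 1,844.74

NZD 1,844.74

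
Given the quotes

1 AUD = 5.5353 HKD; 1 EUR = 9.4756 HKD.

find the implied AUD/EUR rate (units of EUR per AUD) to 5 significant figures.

1 AUD × 5.5353 = 5.5353 HKD
5.5353 HKD ÷ 9.4756 = 0.584164 EUR

AUD/EUR = 0.58416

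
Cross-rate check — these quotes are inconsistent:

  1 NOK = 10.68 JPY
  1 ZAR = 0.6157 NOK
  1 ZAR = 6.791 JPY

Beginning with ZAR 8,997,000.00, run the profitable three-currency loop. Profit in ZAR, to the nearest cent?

Profit: ZAR 294,611.54

Profitable loop is ZAR → JPY → NOK → ZAR:
ZAR 8,997,000.00 × 6.791 = JPY 61,098,627
JPY 61,098,627 ÷ 10.68 = NOK 5,720,845.22
NOK 5,720,845.22 ÷ 0.6157 = ZAR 9,291,611.54
Profit = ZAR 9,291,611.54 − ZAR 8,997,000.00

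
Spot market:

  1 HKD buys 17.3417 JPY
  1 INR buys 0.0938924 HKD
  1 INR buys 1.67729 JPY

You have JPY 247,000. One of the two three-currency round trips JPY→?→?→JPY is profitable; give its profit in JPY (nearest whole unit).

Profitable loop is JPY → HKD → INR → JPY:
JPY 247,000 ÷ 17.3417 = HKD 14,243.12
HKD 14,243.12 ÷ 0.0938924 = INR 151,696.25
INR 151,696.25 × 1.67729 = JPY 254,439
Profit = JPY 254,439 − JPY 247,000

Profit: JPY 7,439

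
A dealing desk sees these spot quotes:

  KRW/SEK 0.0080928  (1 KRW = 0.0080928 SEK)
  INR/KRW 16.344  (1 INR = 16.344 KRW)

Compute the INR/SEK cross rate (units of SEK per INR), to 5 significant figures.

INR/SEK = 0.13227

1 INR × 16.344 = 16.344 KRW
16.344 KRW × 0.0080928 = 0.132269 SEK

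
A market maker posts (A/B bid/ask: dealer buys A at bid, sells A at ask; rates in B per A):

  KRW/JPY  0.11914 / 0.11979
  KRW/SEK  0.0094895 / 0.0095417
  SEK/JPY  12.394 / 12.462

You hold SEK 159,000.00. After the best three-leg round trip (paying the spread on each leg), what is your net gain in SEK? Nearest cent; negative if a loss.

Best loop SEK → KRW → JPY → SEK:
SEK 159,000.00 ÷ 0.0095417 (buy KRW at ask) = KRW 16,663,697
KRW 16,663,697 × 0.11914 (sell KRW at bid) = JPY 1,985,313
JPY 1,985,313 ÷ 12.462 (buy SEK at ask) = SEK 159,309.33

Net profit: SEK 309.33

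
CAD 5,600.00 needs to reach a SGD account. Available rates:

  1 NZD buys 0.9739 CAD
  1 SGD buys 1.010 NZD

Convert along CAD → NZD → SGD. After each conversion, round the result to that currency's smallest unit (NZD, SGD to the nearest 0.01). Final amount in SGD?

CAD 5,600.00 ÷ 0.9739 = NZD 5,750.08
NZD 5,750.08 ÷ 1.010 = SGD 5,693.15

SGD 5,693.15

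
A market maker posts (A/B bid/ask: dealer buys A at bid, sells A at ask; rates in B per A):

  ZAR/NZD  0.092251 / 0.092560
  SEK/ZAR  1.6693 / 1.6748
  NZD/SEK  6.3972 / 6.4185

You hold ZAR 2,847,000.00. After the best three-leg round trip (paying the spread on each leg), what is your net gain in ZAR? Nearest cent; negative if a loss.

Best loop ZAR → SEK → NZD → ZAR:
ZAR 2,847,000.00 ÷ 1.6748 (buy SEK at ask) = SEK 1,699,904.47
SEK 1,699,904.47 ÷ 6.4185 (buy NZD at ask) = NZD 264,844.51
NZD 264,844.51 ÷ 0.092560 (buy ZAR at ask) = ZAR 2,861,327.86

Net profit: ZAR 14,327.86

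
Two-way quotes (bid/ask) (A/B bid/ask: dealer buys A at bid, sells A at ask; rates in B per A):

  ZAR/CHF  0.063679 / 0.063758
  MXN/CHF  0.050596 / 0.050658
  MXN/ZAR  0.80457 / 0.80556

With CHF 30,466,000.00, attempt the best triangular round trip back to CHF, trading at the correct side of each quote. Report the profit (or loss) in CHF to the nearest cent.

Net profit: CHF 346,537.69

Best loop CHF → MXN → ZAR → CHF:
CHF 30,466,000.00 ÷ 0.050658 (buy MXN at ask) = MXN 601,405,503.57
MXN 601,405,503.57 × 0.80457 (sell MXN at bid) = ZAR 483,872,826.01
ZAR 483,872,826.01 × 0.063679 (sell ZAR at bid) = CHF 30,812,537.69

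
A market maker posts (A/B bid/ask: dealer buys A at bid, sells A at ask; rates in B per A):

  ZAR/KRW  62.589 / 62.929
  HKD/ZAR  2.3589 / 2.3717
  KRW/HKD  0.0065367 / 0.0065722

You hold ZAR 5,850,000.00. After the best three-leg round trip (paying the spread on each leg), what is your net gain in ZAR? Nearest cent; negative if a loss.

Net profit: ZAR 113,957.10

Best loop ZAR → HKD → KRW → ZAR:
ZAR 5,850,000.00 ÷ 2.3717 (buy HKD at ask) = HKD 2,466,585.15
HKD 2,466,585.15 ÷ 0.0065722 (buy KRW at ask) = KRW 375,305,856
KRW 375,305,856 ÷ 62.929 (buy ZAR at ask) = ZAR 5,963,957.10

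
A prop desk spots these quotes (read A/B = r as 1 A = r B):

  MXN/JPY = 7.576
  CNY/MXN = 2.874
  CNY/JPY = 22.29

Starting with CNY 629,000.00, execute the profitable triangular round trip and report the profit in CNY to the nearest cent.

Profitable loop is CNY → JPY → MXN → CNY:
CNY 629,000.00 × 22.29 = JPY 14,020,410
JPY 14,020,410 ÷ 7.576 = MXN 1,850,634.90
MXN 1,850,634.90 ÷ 2.874 = CNY 643,923.07
Profit = CNY 643,923.07 − CNY 629,000.00

Profit: CNY 14,923.07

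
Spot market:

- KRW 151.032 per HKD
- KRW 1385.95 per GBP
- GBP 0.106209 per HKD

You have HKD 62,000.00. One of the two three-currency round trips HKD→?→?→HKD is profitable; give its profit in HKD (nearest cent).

Profit: HKD 1,613.86

Profitable loop is HKD → KRW → GBP → HKD:
HKD 62,000.00 × 151.032 = KRW 9,363,984
KRW 9,363,984 ÷ 1385.95 = GBP 6,756.36
GBP 6,756.36 ÷ 0.106209 = HKD 63,613.86
Profit = HKD 63,613.86 − HKD 62,000.00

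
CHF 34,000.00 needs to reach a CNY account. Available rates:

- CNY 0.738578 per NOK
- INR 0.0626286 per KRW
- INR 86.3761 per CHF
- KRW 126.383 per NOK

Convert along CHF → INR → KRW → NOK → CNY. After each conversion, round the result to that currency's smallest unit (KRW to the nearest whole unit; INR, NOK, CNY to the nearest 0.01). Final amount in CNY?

CNY 274,035.93

CHF 34,000.00 × 86.3761 = INR 2,936,787.40
INR 2,936,787.40 ÷ 0.0626286 = KRW 46,892,113
KRW 46,892,113 ÷ 126.383 = NOK 371,031.81
NOK 371,031.81 × 0.738578 = CNY 274,035.93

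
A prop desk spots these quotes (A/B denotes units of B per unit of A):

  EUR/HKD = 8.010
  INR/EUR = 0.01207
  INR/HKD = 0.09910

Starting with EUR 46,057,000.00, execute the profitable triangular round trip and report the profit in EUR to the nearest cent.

Profit: EUR 1,152,512.34

Profitable loop is EUR → INR → HKD → EUR:
EUR 46,057,000.00 ÷ 0.01207 = INR 3,815,824,357.91
INR 3,815,824,357.91 × 0.09910 = HKD 378,148,193.87
HKD 378,148,193.87 ÷ 8.010 = EUR 47,209,512.34
Profit = EUR 47,209,512.34 − EUR 46,057,000.00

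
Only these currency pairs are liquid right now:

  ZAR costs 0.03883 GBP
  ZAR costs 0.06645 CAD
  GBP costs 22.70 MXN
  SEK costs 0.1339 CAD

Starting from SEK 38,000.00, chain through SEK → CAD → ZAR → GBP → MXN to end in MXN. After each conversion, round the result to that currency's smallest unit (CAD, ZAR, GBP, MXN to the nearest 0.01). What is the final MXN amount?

MXN 67,493.68

SEK 38,000.00 × 0.1339 = CAD 5,088.20
CAD 5,088.20 ÷ 0.06645 = ZAR 76,571.86
ZAR 76,571.86 × 0.03883 = GBP 2,973.29
GBP 2,973.29 × 22.70 = MXN 67,493.68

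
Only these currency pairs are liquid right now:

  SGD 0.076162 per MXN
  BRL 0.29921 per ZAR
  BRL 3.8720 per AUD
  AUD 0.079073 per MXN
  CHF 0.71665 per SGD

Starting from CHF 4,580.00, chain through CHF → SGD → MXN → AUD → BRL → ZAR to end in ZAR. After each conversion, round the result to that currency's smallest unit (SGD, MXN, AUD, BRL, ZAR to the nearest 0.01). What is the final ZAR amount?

CHF 4,580.00 ÷ 0.71665 = SGD 6,390.85
SGD 6,390.85 ÷ 0.076162 = MXN 83,911.27
MXN 83,911.27 × 0.079073 = AUD 6,635.12
AUD 6,635.12 × 3.8720 = BRL 25,691.18
BRL 25,691.18 ÷ 0.29921 = ZAR 85,863.37

ZAR 85,863.37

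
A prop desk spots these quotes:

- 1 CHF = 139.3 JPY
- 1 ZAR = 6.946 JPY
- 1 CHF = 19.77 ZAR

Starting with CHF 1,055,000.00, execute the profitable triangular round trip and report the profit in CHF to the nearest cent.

Profitable loop is CHF → JPY → ZAR → CHF:
CHF 1,055,000.00 × 139.3 = JPY 146,961,500
JPY 146,961,500 ÷ 6.946 = ZAR 21,157,716.67
ZAR 21,157,716.67 ÷ 19.77 = CHF 1,070,193.05
Profit = CHF 1,070,193.05 − CHF 1,055,000.00

Profit: CHF 15,193.05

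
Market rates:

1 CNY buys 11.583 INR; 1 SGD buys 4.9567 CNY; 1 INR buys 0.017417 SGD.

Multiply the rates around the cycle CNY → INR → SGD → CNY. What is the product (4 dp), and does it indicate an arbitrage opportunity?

1.0000 (no arbitrage)

Around CNY → INR → SGD → CNY: 1 × 11.583 × 0.017417 × 4.9567 = 0.999970
Product ≈ 1 (deviation 0.003%, within rounding noise).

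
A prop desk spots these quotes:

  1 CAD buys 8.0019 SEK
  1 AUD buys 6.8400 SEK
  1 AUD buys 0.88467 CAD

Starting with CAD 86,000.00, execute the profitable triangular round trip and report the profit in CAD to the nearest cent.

Profitable loop is CAD → SEK → AUD → CAD:
CAD 86,000.00 × 8.0019 = SEK 688,163.40
SEK 688,163.40 ÷ 6.8400 = AUD 100,608.68
AUD 100,608.68 × 0.88467 = CAD 89,005.48
Profit = CAD 89,005.48 − CAD 86,000.00

Profit: CAD 3,005.48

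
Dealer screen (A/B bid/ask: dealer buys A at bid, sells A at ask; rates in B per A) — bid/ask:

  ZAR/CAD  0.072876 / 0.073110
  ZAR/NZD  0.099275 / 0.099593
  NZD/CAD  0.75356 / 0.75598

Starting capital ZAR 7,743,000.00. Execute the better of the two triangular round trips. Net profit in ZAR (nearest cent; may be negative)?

Best loop ZAR → NZD → CAD → ZAR:
ZAR 7,743,000.00 × 0.099275 (sell ZAR at bid) = NZD 768,686.33
NZD 768,686.33 × 0.75356 (sell NZD at bid) = CAD 579,251.27
CAD 579,251.27 ÷ 0.073110 (buy ZAR at ask) = ZAR 7,923,010.08

Net profit: ZAR 180,010.08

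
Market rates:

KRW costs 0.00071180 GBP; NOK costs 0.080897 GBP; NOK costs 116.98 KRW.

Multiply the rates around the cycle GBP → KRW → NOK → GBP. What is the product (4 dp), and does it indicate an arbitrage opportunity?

0.9715 (arbitrage exists)

Around GBP → KRW → NOK → GBP: 1 ÷ 0.00071180 ÷ 116.98 × 0.080897 = 0.971545
Product < 1; profitable direction is GBP → NOK → KRW → GBP.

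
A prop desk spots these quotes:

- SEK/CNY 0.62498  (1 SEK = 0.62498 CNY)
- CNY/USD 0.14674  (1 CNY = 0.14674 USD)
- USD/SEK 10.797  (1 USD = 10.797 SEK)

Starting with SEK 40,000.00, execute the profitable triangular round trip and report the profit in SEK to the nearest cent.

Profitable loop is SEK → USD → CNY → SEK:
SEK 40,000.00 ÷ 10.797 = USD 3,704.73
USD 3,704.73 ÷ 0.14674 = CNY 25,246.92
CNY 25,246.92 ÷ 0.62498 = SEK 40,396.36
Profit = SEK 40,396.36 − SEK 40,000.00

Profit: SEK 396.36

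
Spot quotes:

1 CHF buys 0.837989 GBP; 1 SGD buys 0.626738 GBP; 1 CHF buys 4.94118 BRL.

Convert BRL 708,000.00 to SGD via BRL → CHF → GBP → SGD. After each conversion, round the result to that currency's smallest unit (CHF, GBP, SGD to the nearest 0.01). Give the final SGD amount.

BRL 708,000.00 ÷ 4.94118 = CHF 143,285.61
CHF 143,285.61 × 0.837989 = GBP 120,071.77
GBP 120,071.77 ÷ 0.626738 = SGD 191,582.08

SGD 191,582.08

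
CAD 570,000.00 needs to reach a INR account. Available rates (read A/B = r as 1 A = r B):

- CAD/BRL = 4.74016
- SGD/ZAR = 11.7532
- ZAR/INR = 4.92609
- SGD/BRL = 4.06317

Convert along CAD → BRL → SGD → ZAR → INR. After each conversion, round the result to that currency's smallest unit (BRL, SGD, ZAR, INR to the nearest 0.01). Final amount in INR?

CAD 570,000.00 × 4.74016 = BRL 2,701,891.20
BRL 2,701,891.20 ÷ 4.06317 = SGD 664,971.24
SGD 664,971.24 × 11.7532 = ZAR 7,815,539.98
ZAR 7,815,539.98 × 4.92609 = INR 38,500,053.34

INR 38,500,053.34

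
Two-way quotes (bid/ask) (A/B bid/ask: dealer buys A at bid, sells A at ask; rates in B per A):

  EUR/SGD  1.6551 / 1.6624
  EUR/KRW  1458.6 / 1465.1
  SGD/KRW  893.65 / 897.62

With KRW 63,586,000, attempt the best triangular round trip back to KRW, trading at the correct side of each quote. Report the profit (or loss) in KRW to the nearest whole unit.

Best loop KRW → EUR → SGD → KRW:
KRW 63,586,000 ÷ 1465.1 (buy EUR at ask) = EUR 43,400.45
EUR 43,400.45 × 1.6551 (sell EUR at bid) = SGD 71,832.09
SGD 71,832.09 × 893.65 (sell SGD at bid) = KRW 64,192,743

Net profit: KRW 606,743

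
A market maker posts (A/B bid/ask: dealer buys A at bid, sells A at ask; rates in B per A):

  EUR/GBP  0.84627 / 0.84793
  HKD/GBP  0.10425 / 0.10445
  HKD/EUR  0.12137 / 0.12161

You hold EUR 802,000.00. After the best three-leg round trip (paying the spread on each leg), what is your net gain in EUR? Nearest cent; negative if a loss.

Net profit: EUR 8,813.82

Best loop EUR → HKD → GBP → EUR:
EUR 802,000.00 ÷ 0.12161 (buy HKD at ask) = HKD 6,594,852.40
HKD 6,594,852.40 × 0.10425 (sell HKD at bid) = GBP 687,513.36
GBP 687,513.36 ÷ 0.84793 (buy EUR at ask) = EUR 810,813.82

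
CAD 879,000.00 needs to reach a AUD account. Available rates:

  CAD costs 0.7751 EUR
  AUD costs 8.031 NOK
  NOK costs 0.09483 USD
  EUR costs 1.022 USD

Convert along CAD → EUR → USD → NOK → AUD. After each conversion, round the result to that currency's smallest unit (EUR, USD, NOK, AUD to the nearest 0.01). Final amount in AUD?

CAD 879,000.00 × 0.7751 = EUR 681,312.90
EUR 681,312.90 × 1.022 = USD 696,301.78
USD 696,301.78 ÷ 0.09483 = NOK 7,342,631.87
NOK 7,342,631.87 ÷ 8.031 = AUD 914,286.13

AUD 914,286.13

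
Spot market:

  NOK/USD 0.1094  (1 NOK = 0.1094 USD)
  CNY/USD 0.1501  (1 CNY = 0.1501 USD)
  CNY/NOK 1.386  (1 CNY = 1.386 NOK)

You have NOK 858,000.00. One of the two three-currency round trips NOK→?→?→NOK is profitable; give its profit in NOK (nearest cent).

Profit: NOK 8,736.62

Profitable loop is NOK → USD → CNY → NOK:
NOK 858,000.00 × 0.1094 = USD 93,865.20
USD 93,865.20 ÷ 0.1501 = CNY 625,351.10
CNY 625,351.10 × 1.386 = NOK 866,736.62
Profit = NOK 866,736.62 − NOK 858,000.00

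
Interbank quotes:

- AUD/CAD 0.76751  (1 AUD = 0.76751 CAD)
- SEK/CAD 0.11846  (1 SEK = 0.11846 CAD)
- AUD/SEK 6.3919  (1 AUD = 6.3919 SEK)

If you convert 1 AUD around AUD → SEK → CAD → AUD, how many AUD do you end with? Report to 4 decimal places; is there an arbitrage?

0.9865 (arbitrage exists)

Around AUD → SEK → CAD → AUD: 1 × 6.3919 × 0.11846 ÷ 0.76751 = 0.986547
Product < 1; profitable direction is AUD → CAD → SEK → AUD.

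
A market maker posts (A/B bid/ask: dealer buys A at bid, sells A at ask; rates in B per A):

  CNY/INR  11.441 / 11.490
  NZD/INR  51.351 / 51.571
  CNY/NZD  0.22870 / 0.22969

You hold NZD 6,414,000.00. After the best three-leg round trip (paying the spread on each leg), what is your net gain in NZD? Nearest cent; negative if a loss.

Net profit: NZD 141,774.35

Best loop NZD → INR → CNY → NZD:
NZD 6,414,000.00 × 51.351 (sell NZD at bid) = INR 329,365,314.00
INR 329,365,314.00 ÷ 11.490 (buy CNY at ask) = CNY 28,665,388.51
CNY 28,665,388.51 × 0.22870 (sell CNY at bid) = NZD 6,555,774.35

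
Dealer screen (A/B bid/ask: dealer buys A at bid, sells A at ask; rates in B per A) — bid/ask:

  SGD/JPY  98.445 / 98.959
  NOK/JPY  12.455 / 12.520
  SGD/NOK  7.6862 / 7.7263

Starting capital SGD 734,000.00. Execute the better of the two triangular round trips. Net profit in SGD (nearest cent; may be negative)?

Net profit: SGD 12,988.35

Best loop SGD → JPY → NOK → SGD:
SGD 734,000.00 × 98.445 (sell SGD at bid) = JPY 72,258,630
JPY 72,258,630 ÷ 12.520 (buy NOK at ask) = NOK 5,771,456.07
NOK 5,771,456.07 ÷ 7.7263 (buy SGD at ask) = SGD 746,988.35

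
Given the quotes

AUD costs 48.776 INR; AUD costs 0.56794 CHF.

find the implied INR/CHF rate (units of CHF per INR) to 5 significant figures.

INR/CHF = 0.011644

1 INR ÷ 48.776 = 0.0205019 AUD
0.0205019 AUD × 0.56794 = 0.0116438 CHF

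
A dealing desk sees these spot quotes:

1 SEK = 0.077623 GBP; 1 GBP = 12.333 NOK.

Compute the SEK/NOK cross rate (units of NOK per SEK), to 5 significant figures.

SEK/NOK = 0.95732

1 SEK × 0.077623 = 0.077623 GBP
0.077623 GBP × 12.333 = 0.957324 NOK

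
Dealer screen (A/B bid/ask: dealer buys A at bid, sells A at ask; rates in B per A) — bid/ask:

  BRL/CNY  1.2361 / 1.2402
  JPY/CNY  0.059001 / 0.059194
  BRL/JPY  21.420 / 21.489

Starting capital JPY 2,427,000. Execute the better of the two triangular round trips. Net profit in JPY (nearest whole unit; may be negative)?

Net profit: JPY 46,187

Best loop JPY → CNY → BRL → JPY:
JPY 2,427,000 × 0.059001 (sell JPY at bid) = CNY 143,195.43
CNY 143,195.43 ÷ 1.2402 (buy BRL at ask) = BRL 115,461.56
BRL 115,461.56 × 21.420 (sell BRL at bid) = JPY 2,473,187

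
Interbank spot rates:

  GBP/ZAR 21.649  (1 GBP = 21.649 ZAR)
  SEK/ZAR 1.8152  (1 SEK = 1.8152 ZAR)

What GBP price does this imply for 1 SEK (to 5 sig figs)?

SEK/GBP = 0.083847

1 SEK × 1.8152 = 1.8152 ZAR
1.8152 ZAR ÷ 21.649 = 0.0838468 GBP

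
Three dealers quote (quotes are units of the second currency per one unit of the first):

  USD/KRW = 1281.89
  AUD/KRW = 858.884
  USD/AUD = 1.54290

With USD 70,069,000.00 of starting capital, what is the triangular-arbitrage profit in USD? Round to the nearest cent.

Profit: USD 2,365,831.01

Profitable loop is USD → AUD → KRW → USD:
USD 70,069,000.00 × 1.54290 = AUD 108,109,460.10
AUD 108,109,460.10 × 858.884 = KRW 92,853,485,529
KRW 92,853,485,529 ÷ 1281.89 = USD 72,434,831.01
Profit = USD 72,434,831.01 − USD 70,069,000.00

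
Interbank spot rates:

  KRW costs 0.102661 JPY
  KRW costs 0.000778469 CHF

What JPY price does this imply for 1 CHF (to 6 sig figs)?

CHF/JPY = 131.876

1 CHF ÷ 0.000778469 = 1284.57 KRW
1284.57 KRW × 0.102661 = 131.876 JPY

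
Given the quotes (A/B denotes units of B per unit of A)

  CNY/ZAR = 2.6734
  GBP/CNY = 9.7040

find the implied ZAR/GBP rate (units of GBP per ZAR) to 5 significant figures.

ZAR/GBP = 0.038547

1 ZAR ÷ 2.6734 = 0.374056 CNY
0.374056 CNY ÷ 9.7040 = 0.0385465 GBP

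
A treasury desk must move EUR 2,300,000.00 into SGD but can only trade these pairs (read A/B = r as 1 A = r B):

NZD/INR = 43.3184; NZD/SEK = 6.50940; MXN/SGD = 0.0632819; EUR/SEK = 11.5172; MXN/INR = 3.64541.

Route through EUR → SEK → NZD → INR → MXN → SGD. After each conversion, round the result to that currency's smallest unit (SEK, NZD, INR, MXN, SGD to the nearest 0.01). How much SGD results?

EUR 2,300,000.00 × 11.5172 = SEK 26,489,560.00
SEK 26,489,560.00 ÷ 6.50940 = NZD 4,069,431.90
NZD 4,069,431.90 × 43.3184 = INR 176,281,278.82
INR 176,281,278.82 ÷ 3.64541 = MXN 48,357,051.42
MXN 48,357,051.42 × 0.0632819 = SGD 3,060,126.09

SGD 3,060,126.09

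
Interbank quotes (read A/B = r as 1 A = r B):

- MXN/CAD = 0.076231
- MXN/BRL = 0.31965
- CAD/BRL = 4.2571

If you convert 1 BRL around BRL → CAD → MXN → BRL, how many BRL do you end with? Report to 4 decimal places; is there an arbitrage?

Around BRL → CAD → MXN → BRL: 1 ÷ 4.2571 ÷ 0.076231 × 0.31965 = 0.984984
Product < 1; profitable direction is BRL → MXN → CAD → BRL.

0.9850 (arbitrage exists)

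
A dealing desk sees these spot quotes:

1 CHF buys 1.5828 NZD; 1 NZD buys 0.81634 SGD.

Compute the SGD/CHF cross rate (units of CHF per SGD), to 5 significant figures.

SGD/CHF = 0.77393

1 SGD ÷ 0.81634 = 1.22498 NZD
1.22498 NZD ÷ 1.5828 = 0.773932 CHF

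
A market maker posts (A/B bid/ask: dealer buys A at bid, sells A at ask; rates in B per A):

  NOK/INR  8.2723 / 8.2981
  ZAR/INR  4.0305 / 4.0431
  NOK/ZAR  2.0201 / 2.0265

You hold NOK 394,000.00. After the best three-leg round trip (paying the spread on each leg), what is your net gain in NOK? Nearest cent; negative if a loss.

Best loop NOK → INR → ZAR → NOK:
NOK 394,000.00 × 8.2723 (sell NOK at bid) = INR 3,259,286.20
INR 3,259,286.20 ÷ 4.0431 (buy ZAR at ask) = ZAR 806,135.44
ZAR 806,135.44 ÷ 2.0265 (buy NOK at ask) = NOK 397,796.91

Net profit: NOK 3,796.91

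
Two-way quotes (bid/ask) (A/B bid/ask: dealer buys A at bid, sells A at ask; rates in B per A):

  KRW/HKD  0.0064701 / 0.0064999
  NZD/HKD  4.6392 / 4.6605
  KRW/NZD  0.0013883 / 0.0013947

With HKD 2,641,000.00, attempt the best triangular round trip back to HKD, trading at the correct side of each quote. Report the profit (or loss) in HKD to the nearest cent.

Net result: HKD -12,148.34 (no profitable arbitrage after spreads)

Best loop HKD → NZD → KRW → HKD:
HKD 2,641,000.00 ÷ 4.6605 (buy NZD at ask) = NZD 566,677.40
NZD 566,677.40 ÷ 0.0013947 (buy KRW at ask) = KRW 406,307,733
KRW 406,307,733 × 0.0064701 (sell KRW at bid) = HKD 2,628,851.66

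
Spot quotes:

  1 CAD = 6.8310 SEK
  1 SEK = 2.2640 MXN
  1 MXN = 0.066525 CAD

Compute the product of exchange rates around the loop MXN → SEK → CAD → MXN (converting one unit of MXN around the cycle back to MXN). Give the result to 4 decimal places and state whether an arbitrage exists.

Around MXN → SEK → CAD → MXN: 1 ÷ 2.2640 ÷ 6.8310 ÷ 0.066525 = 0.971973
Product < 1; profitable direction is MXN → CAD → SEK → MXN.

0.9720 (arbitrage exists)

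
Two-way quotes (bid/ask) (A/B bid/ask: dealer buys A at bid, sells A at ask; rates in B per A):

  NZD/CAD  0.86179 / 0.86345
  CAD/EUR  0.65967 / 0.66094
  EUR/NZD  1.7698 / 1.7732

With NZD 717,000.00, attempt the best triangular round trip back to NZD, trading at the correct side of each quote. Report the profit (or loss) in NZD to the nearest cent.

Best loop NZD → CAD → EUR → NZD:
NZD 717,000.00 × 0.86179 (sell NZD at bid) = CAD 617,903.43
CAD 617,903.43 × 0.65967 (sell CAD at bid) = EUR 407,612.36
EUR 407,612.36 × 1.7698 (sell EUR at bid) = NZD 721,392.35

Net profit: NZD 4,392.35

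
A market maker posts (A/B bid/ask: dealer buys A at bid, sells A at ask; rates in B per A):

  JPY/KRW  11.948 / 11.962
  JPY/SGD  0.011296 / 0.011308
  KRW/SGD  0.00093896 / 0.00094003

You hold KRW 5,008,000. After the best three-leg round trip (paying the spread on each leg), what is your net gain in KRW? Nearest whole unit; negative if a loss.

Best loop KRW → JPY → SGD → KRW:
KRW 5,008,000 ÷ 11.962 (buy JPY at ask) = JPY 418,659
JPY 418,659 × 0.011296 (sell JPY at bid) = SGD 4,729.17
SGD 4,729.17 ÷ 0.00094003 (buy KRW at ask) = KRW 5,030,875

Net profit: KRW 22,875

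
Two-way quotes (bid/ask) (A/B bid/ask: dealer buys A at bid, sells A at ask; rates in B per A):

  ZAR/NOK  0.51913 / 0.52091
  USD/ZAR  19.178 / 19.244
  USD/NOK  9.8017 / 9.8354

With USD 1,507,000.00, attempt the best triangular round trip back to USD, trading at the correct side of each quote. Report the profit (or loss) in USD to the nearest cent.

Best loop USD → ZAR → NOK → USD:
USD 1,507,000.00 × 19.178 (sell USD at bid) = ZAR 28,901,246.00
ZAR 28,901,246.00 × 0.51913 (sell ZAR at bid) = NOK 15,003,503.84
NOK 15,003,503.84 ÷ 9.8354 (buy USD at ask) = USD 1,525,459.45

Net profit: USD 18,459.45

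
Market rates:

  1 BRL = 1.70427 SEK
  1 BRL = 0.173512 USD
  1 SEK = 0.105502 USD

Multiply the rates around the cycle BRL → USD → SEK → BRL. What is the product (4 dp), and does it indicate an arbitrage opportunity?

Around BRL → USD → SEK → BRL: 1 × 0.173512 ÷ 0.105502 ÷ 1.70427 = 0.965007
Product < 1; profitable direction is BRL → SEK → USD → BRL.

0.9650 (arbitrage exists)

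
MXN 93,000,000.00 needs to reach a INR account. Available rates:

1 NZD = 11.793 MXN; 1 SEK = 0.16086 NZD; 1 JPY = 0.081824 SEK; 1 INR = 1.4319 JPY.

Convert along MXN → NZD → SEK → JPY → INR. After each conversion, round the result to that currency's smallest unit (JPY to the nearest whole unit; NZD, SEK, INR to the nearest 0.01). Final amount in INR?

MXN 93,000,000.00 ÷ 11.793 = NZD 7,886,034.09
NZD 7,886,034.09 ÷ 0.16086 = SEK 49,024,207.94
SEK 49,024,207.94 ÷ 0.081824 = JPY 599,142,158
JPY 599,142,158 ÷ 1.4319 = INR 418,424,581.33

INR 418,424,581.33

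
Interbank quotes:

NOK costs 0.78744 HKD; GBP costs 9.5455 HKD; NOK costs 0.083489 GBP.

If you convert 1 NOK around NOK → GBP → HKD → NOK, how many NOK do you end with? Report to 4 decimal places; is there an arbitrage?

1.0121 (arbitrage exists)

Around NOK → GBP → HKD → NOK: 1 × 0.083489 × 9.5455 ÷ 0.78744 = 1.012070
Product > 1; profitable direction is NOK → GBP → HKD → NOK.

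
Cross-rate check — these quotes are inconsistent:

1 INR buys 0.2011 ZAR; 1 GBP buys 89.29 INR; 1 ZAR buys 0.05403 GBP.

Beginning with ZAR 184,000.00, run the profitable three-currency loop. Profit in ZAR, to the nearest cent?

Profitable loop is ZAR → INR → GBP → ZAR:
ZAR 184,000.00 ÷ 0.2011 = INR 914,967.68
INR 914,967.68 ÷ 89.29 = GBP 10,247.15
GBP 10,247.15 ÷ 0.05403 = ZAR 189,656.60
Profit = ZAR 189,656.60 − ZAR 184,000.00

Profit: ZAR 5,656.60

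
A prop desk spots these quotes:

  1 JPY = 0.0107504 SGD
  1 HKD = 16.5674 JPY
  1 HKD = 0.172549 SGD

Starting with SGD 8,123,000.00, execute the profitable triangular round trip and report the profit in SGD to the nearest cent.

Profit: SGD 261,612.34

Profitable loop is SGD → HKD → JPY → SGD:
SGD 8,123,000.00 ÷ 0.172549 = HKD 47,076,482.62
HKD 47,076,482.62 × 16.5674 = JPY 779,934,918
JPY 779,934,918 × 0.0107504 = SGD 8,384,612.34
Profit = SGD 8,384,612.34 − SGD 8,123,000.00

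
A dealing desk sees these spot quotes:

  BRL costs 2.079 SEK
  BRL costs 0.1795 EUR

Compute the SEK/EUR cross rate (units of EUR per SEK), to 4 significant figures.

SEK/EUR = 0.08634

1 SEK ÷ 2.079 = 0.481 BRL
0.481 BRL × 0.1795 = 0.0863396 EUR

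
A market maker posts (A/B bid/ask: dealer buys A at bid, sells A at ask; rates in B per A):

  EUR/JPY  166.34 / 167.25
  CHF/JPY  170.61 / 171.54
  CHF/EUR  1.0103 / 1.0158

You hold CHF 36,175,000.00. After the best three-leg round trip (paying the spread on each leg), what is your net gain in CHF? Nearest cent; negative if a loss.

Best loop CHF → JPY → EUR → CHF:
CHF 36,175,000.00 × 170.61 (sell CHF at bid) = JPY 6,171,816,750
JPY 6,171,816,750 ÷ 167.25 (buy EUR at ask) = EUR 36,901,744.39
EUR 36,901,744.39 ÷ 1.0158 (buy CHF at ask) = CHF 36,327,765.70

Net profit: CHF 152,765.70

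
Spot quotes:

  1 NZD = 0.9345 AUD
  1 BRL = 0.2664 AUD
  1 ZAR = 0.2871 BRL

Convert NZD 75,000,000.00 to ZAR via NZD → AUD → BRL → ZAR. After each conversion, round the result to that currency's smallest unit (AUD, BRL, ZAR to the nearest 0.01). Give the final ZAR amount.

ZAR 916,374,838.80

NZD 75,000,000.00 × 0.9345 = AUD 70,087,500.00
AUD 70,087,500.00 ÷ 0.2664 = BRL 263,091,216.22
BRL 263,091,216.22 ÷ 0.2871 = ZAR 916,374,838.80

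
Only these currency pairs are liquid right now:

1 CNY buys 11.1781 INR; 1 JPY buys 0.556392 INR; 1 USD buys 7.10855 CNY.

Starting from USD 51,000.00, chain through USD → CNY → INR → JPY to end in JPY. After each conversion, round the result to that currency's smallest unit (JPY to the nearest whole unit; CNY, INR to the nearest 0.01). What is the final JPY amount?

JPY 7,283,470

USD 51,000.00 × 7.10855 = CNY 362,536.05
CNY 362,536.05 × 11.1781 = INR 4,052,464.22
INR 4,052,464.22 ÷ 0.556392 = JPY 7,283,470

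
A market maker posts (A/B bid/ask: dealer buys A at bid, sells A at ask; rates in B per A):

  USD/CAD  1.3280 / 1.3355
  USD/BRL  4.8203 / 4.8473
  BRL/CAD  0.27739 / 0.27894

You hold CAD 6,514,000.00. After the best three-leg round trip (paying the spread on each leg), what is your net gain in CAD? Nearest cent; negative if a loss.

Best loop CAD → USD → BRL → CAD:
CAD 6,514,000.00 ÷ 1.3355 (buy USD at ask) = USD 4,877,573.94
USD 4,877,573.94 × 4.8203 (sell USD at bid) = BRL 23,511,369.67
BRL 23,511,369.67 × 0.27739 (sell BRL at bid) = CAD 6,521,818.83

Net profit: CAD 7,818.83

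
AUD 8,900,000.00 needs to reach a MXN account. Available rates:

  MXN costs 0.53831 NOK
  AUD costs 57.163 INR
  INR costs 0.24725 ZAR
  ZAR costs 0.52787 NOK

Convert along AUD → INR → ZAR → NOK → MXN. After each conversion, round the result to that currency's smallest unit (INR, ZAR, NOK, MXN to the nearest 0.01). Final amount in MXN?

MXN 123,349,062.57

AUD 8,900,000.00 × 57.163 = INR 508,750,700.00
INR 508,750,700.00 × 0.24725 = ZAR 125,788,610.58
ZAR 125,788,610.58 × 0.52787 = NOK 66,400,033.87
NOK 66,400,033.87 ÷ 0.53831 = MXN 123,349,062.57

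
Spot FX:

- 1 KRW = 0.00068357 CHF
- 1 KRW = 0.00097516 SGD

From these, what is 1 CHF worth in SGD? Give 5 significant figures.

CHF/SGD = 1.4266

1 CHF ÷ 0.00068357 = 1462.91 KRW
1462.91 KRW × 0.00097516 = 1.42657 SGD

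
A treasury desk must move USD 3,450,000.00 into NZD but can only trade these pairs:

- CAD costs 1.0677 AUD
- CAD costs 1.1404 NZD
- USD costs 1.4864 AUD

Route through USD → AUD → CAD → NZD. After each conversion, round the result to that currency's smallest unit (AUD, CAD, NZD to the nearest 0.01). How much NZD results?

USD 3,450,000.00 × 1.4864 = AUD 5,128,080.00
AUD 5,128,080.00 ÷ 1.0677 = CAD 4,802,922.17
CAD 4,802,922.17 × 1.1404 = NZD 5,477,252.44

NZD 5,477,252.44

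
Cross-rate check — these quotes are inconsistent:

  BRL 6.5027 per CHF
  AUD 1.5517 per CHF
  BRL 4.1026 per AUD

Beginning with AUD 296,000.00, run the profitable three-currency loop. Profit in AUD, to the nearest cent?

Profitable loop is AUD → CHF → BRL → AUD:
AUD 296,000.00 ÷ 1.5517 = CHF 190,758.52
CHF 190,758.52 × 6.5027 = BRL 1,240,445.45
BRL 1,240,445.45 ÷ 4.1026 = AUD 302,355.93
Profit = AUD 302,355.93 − AUD 296,000.00

Profit: AUD 6,355.93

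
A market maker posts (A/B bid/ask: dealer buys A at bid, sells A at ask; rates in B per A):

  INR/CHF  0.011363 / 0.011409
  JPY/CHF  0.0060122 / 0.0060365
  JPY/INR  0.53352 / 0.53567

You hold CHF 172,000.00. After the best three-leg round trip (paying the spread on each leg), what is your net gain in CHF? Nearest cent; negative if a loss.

Best loop CHF → JPY → INR → CHF:
CHF 172,000.00 ÷ 0.0060365 (buy JPY at ask) = JPY 28,493,332
JPY 28,493,332 × 0.53352 (sell JPY at bid) = INR 15,201,762.61
INR 15,201,762.61 × 0.011363 (sell INR at bid) = CHF 172,737.63

Net profit: CHF 737.63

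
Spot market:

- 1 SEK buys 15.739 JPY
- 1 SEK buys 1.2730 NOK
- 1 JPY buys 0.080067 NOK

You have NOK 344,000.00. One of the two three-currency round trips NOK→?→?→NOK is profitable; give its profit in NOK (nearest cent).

Profit: NOK 3,501.08

Profitable loop is NOK → JPY → SEK → NOK:
NOK 344,000.00 ÷ 0.080067 = JPY 4,296,402
JPY 4,296,402 ÷ 15.739 = SEK 272,978.06
SEK 272,978.06 × 1.2730 = NOK 347,501.08
Profit = NOK 347,501.08 − NOK 344,000.00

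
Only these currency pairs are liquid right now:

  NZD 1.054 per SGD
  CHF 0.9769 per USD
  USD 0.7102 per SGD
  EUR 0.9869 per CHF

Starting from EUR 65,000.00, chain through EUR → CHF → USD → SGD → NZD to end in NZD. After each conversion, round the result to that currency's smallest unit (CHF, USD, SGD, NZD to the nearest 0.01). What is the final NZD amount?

NZD 100,057.59

EUR 65,000.00 ÷ 0.9869 = CHF 65,862.80
CHF 65,862.80 ÷ 0.9769 = USD 67,420.21
USD 67,420.21 ÷ 0.7102 = SGD 94,931.30
SGD 94,931.30 × 1.054 = NZD 100,057.59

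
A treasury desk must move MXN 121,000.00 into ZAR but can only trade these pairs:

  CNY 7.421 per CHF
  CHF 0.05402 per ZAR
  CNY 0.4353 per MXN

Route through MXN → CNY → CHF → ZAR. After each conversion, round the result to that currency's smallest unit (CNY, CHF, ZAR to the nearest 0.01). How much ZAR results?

ZAR 131,388.37

MXN 121,000.00 × 0.4353 = CNY 52,671.30
CNY 52,671.30 ÷ 7.421 = CHF 7,097.60
CHF 7,097.60 ÷ 0.05402 = ZAR 131,388.37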